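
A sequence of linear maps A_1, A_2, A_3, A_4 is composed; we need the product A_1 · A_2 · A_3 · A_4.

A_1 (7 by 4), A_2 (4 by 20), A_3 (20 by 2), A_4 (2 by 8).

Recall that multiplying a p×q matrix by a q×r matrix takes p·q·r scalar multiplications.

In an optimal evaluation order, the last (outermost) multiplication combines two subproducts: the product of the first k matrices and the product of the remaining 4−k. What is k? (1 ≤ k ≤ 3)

3

Adjacent pairs: A_1A_2 = 7·4·20 = 560; A_2A_3 = 4·20·2 = 160; A_3A_4 = 20·2·8 = 320.
Length 3: A_1..A_3: k=1: 0+160+7·4·2=216; k=2: 560+0+7·20·2=840 → min 216 | A_2..A_4: k=2: 0+320+4·20·8=960; k=3: 160+0+4·2·8=224 → min 224.
Top-level splits: k=1: (A_1..A_1)·(A_2..A_4) → 0+224+7·4·8 = 448; k=2: (A_1..A_2)·(A_3..A_4) → 560+320+7·20·8 = 2000; k=3: (A_1..A_3)·(A_4..A_4) → 216+0+7·2·8 = 328.
Best split is after A_3, i.e. k = 3.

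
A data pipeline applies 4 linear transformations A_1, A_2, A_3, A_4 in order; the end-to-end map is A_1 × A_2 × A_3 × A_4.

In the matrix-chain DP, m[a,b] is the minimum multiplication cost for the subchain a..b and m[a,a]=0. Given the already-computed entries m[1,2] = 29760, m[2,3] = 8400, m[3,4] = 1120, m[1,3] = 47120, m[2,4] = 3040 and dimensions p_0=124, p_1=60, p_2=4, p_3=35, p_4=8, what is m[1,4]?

34848

m[1,4] = min over k∈[1,3] of m[1,k]+m[k+1,4]+p_{0}·p_k·p_{4}.
k=1: 0 + 3040 + 124·60·8 = 62560; k=2: 29760 + 1120 + 124·4·8 = 34848; k=3: 47120 + 0 + 124·35·8 = 81840.
Minimum: 34848 at k=2.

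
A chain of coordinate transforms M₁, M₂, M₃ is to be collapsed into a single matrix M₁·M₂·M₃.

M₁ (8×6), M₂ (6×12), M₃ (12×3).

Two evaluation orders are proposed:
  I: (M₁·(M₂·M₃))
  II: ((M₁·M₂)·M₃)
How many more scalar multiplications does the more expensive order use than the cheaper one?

504

Order I = (M₁·(M₂·M₃)): (M₂·M₃): 6×12 by 12×3 → 6×3, cost 6·12·3 = 216; (M₁·(M₂·M₃)): 8×6 by 6×3 → 8×3, cost 8·6·3 = 144; cumulative 360. Total 360.
Order II = ((M₁·M₂)·M₃): (M₁·M₂): 8×6 by 6×12 → 8×12, cost 8·6·12 = 576; ((M₁·M₂)·M₃): 8×12 by 12×3 → 8×3, cost 8·12·3 = 288; cumulative 864. Total 864.
Difference: |360 − 864| = 504.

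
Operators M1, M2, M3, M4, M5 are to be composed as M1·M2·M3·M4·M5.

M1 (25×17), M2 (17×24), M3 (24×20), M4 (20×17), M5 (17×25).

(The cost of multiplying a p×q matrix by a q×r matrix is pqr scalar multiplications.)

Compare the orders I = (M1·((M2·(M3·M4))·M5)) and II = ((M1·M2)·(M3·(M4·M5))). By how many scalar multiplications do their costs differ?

12754

Order I = (M1·((M2·(M3·M4))·M5)): (M3·M4): 24×20 by 20×17 → 24×17, cost 24·20·17 = 8160; (M2·(M3·M4)): 17×24 by 24×17 → 17×17, cost 17·24·17 = 6936; cumulative 15096; ((M2·(M3·M4))·M5): 17×17 by 17×25 → 17×25, cost 17·17·25 = 7225; cumulative 22321; (M1·((M2·(M3·M4))·M5)): 25×17 by 17×25 → 25×25, cost 25·17·25 = 10625; cumulative 32946. Total 32946.
Order II = ((M1·M2)·(M3·(M4·M5))): (M1·M2): 25×17 by 17×24 → 25×24, cost 25·17·24 = 10200; (M4·M5): 20×17 by 17×25 → 20×25, cost 20·17·25 = 8500; (M3·(M4·M5)): 24×20 by 20×25 → 24×25, cost 24·20·25 = 12000; cumulative 20500; ((M1·M2)·(M3·(M4·M5))): 25×24 by 24×25 → 25×25, cost 25·24·25 = 15000; cumulative 45700. Total 45700.
Difference: |32946 − 45700| = 12754.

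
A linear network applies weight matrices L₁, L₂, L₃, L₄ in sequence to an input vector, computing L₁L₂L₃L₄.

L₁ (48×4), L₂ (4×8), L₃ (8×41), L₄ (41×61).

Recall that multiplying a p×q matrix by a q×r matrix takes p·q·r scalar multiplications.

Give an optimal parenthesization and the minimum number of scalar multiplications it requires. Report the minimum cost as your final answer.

Adjacent pairs: L₁L₂ = 48·4·8 = 1536; L₂L₃ = 4·8·41 = 1312; L₃L₄ = 8·41·61 = 20008.
Length 3: L₁..L₃: k=1: 0+1312+48·4·41=9184; k=2: 1536+0+48·8·41=17280 → min 9184 | L₂..L₄: k=2: 0+20008+4·8·61=21960; k=3: 1312+0+4·41·61=11316 → min 11316.
Length 4: L₁..L₄: k=1: 0+11316+48·4·61=23028; k=2: 1536+20008+48·8·61=44968; k=3: 9184+0+48·41·61=129232 → min 23028.
Optimal parenthesization: (L₁((L₂L₃)L₄)) with cost 23028.

23028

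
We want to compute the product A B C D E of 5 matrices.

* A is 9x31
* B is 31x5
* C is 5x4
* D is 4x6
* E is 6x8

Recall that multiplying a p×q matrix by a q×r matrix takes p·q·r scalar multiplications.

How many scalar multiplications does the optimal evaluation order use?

2055

Adjacent pairs: AB = 9·31·5 = 1395; BC = 31·5·4 = 620; CD = 5·4·6 = 120; DE = 4·6·8 = 192.
Length 3: A..C: k=1: 0+620+9·31·4=1736; k=2: 1395+0+9·5·4=1575 → min 1575 | B..D: k=2: 0+120+31·5·6=1050; k=3: 620+0+31·4·6=1364 → min 1050 | C..E: k=3: 0+192+5·4·8=352; k=4: 120+0+5·6·8=360 → min 352.
Length 4: A..D: k=1: 0+1050+9·31·6=2724; k=2: 1395+120+9·5·6=1785; k=3: 1575+0+9·4·6=1791 → min 1785 | B..E: k=2: 0+352+31·5·8=1592; k=3: 620+192+31·4·8=1804; k=4: 1050+0+31·6·8=2538 → min 1592.
Length 5: A..E: k=1: 0+1592+9·31·8=3824; k=2: 1395+352+9·5·8=2107; k=3: 1575+192+9·4·8=2055; k=4: 1785+0+9·6·8=2217 → min 2055.
Optimal order: (((A B) C) (D E)) with cost 2055.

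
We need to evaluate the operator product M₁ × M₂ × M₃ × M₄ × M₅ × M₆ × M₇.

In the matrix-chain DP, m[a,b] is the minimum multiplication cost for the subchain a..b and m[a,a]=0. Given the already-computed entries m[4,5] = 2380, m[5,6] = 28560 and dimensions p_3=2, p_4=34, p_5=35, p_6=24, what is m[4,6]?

4060

m[4,6] = min over k∈[4,5] of m[4,k]+m[k+1,6]+p_{3}·p_k·p_{6}.
k=4: 0 + 28560 + 2·34·24 = 30192; k=5: 2380 + 0 + 2·35·24 = 4060.
Minimum: 4060 at k=5.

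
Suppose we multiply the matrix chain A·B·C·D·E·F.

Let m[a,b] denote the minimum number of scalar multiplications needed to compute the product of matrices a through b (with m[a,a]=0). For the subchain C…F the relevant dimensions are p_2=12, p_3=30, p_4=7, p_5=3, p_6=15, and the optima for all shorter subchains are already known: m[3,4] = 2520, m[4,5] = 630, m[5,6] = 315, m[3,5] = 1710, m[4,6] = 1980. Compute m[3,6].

m[3,6] = min over k∈[3,5] of m[3,k]+m[k+1,6]+p_{2}·p_k·p_{6}.
k=3: 0 + 1980 + 12·30·15 = 7380; k=4: 2520 + 315 + 12·7·15 = 4095; k=5: 1710 + 0 + 12·3·15 = 2250.
Minimum: 2250 at k=5.

2250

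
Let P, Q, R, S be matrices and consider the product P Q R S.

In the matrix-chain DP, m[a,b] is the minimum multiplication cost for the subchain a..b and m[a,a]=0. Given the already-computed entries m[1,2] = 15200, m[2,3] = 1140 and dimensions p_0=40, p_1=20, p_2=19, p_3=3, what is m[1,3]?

3540

m[1,3] = min over k∈[1,2] of m[1,k]+m[k+1,3]+p_{0}·p_k·p_{3}.
k=1: 0 + 1140 + 40·20·3 = 3540; k=2: 15200 + 0 + 40·19·3 = 17480.
Minimum: 3540 at k=1.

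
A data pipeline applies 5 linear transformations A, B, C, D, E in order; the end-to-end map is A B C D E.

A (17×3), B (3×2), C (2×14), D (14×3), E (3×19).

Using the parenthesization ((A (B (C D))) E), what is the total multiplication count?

(C D): 2×14 by 14×3 → 2×3, cost 2·14·3 = 84
(B (C D)): 3×2 by 2×3 → 3×3, cost 3·2·3 = 18; cumulative 102
(A (B (C D))): 17×3 by 3×3 → 17×3, cost 17·3·3 = 153; cumulative 255
((A (B (C D))) E): 17×3 by 3×19 → 17×19, cost 17·3·19 = 969; cumulative 1224
Total: 1224 scalar multiplications.

1224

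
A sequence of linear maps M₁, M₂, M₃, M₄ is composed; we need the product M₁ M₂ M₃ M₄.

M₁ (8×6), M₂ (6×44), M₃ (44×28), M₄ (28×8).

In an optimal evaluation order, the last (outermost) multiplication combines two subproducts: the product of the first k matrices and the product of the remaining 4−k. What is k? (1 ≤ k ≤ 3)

Adjacent pairs: M₁M₂ = 8·6·44 = 2112; M₂M₃ = 6·44·28 = 7392; M₃M₄ = 44·28·8 = 9856.
Length 3: M₁..M₃: k=1: 0+7392+8·6·28=8736; k=2: 2112+0+8·44·28=11968 → min 8736 | M₂..M₄: k=2: 0+9856+6·44·8=11968; k=3: 7392+0+6·28·8=8736 → min 8736.
Top-level splits: k=1: (M₁..M₁)·(M₂..M₄) → 0+8736+8·6·8 = 9120; k=2: (M₁..M₂)·(M₃..M₄) → 2112+9856+8·44·8 = 14784; k=3: (M₁..M₃)·(M₄..M₄) → 8736+0+8·28·8 = 10528.
Best split is after M₁, i.e. k = 1.

1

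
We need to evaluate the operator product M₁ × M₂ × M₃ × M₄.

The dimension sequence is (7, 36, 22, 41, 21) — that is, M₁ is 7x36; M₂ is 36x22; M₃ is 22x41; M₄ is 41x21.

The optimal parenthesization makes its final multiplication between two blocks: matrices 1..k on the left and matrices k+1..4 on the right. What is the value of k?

Adjacent pairs: M₁M₂ = 7·36·22 = 5544; M₂M₃ = 36·22·41 = 32472; M₃M₄ = 22·41·21 = 18942.
Length 3: M₁..M₃: k=1: 0+32472+7·36·41=42804; k=2: 5544+0+7·22·41=11858 → min 11858 | M₂..M₄: k=2: 0+18942+36·22·21=35574; k=3: 32472+0+36·41·21=63468 → min 35574.
Top-level splits: k=1: (M₁..M₁)·(M₂..M₄) → 0+35574+7·36·21 = 40866; k=2: (M₁..M₂)·(M₃..M₄) → 5544+18942+7·22·21 = 27720; k=3: (M₁..M₃)·(M₄..M₄) → 11858+0+7·41·21 = 17885.
Best split is after M₃, i.e. k = 3.

3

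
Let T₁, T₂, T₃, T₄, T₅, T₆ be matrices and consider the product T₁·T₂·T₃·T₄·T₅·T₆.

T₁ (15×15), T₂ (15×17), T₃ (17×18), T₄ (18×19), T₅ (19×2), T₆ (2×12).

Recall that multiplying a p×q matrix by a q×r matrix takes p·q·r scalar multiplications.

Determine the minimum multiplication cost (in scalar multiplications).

Adjacent pairs: T₁T₂ = 15·15·17 = 3825; T₂T₃ = 15·17·18 = 4590; T₃T₄ = 17·18·19 = 5814; T₄T₅ = 18·19·2 = 684; T₅T₆ = 19·2·12 = 456.
Length 3: T₁..T₃: k=1: 0+4590+15·15·18=8640; k=2: 3825+0+15·17·18=8415 → min 8415 | T₂..T₄: k=2: 0+5814+15·17·19=10659; k=3: 4590+0+15·18·19=9720 → min 9720 | T₃..T₅: k=3: 0+684+17·18·2=1296; k=4: 5814+0+17·19·2=6460 → min 1296 | T₄..T₆: k=4: 0+456+18·19·12=4560; k=5: 684+0+18·2·12=1116 → min 1116.
Length 4: T₁..T₄: k=1: 0+9720+15·15·19=13995; k=2: 3825+5814+15·17·19=14484; k=3: 8415+0+15·18·19=13545 → min 13545 | T₂..T₅: k=2: 0+1296+15·17·2=1806; k=3: 4590+684+15·18·2=5814; k=4: 9720+0+15·19·2=10290 → min 1806 | T₃..T₆: k=3: 0+1116+17·18·12=4788; k=4: 5814+456+17·19·12=10146; k=5: 1296+0+17·2·12=1704 → min 1704.
Length 5: T₁..T₅: k=1: 0+1806+15·15·2=2256; k=2: 3825+1296+15·17·2=5631; k=3: 8415+684+15·18·2=9639; k=4: 13545+0+15·19·2=14115 → min 2256 | T₂..T₆: k=2: 0+1704+15·17·12=4764; k=3: 4590+1116+15·18·12=8946; k=4: 9720+456+15·19·12=13596; k=5: 1806+0+15·2·12=2166 → min 2166.
Length 6: T₁..T₆: k=1: 0+2166+15·15·12=4866; k=2: 3825+1704+15·17·12=8589; k=3: 8415+1116+15·18·12=12771; k=4: 13545+456+15·19·12=17421; k=5: 2256+0+15·2·12=2616 → min 2616.
Optimal order: ((T₁·(T₂·(T₃·(T₄·T₅))))·T₆) with cost 2616.

2616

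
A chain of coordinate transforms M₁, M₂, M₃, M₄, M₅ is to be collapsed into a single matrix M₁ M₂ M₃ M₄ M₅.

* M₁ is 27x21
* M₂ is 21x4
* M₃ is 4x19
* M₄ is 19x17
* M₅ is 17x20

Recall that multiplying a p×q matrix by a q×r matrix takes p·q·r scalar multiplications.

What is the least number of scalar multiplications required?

7080

Adjacent pairs: M₁M₂ = 27·21·4 = 2268; M₂M₃ = 21·4·19 = 1596; M₃M₄ = 4·19·17 = 1292; M₄M₅ = 19·17·20 = 6460.
Length 3: M₁..M₃: k=1: 0+1596+27·21·19=12369; k=2: 2268+0+27·4·19=4320 → min 4320 | M₂..M₄: k=2: 0+1292+21·4·17=2720; k=3: 1596+0+21·19·17=8379 → min 2720 | M₃..M₅: k=3: 0+6460+4·19·20=7980; k=4: 1292+0+4·17·20=2652 → min 2652.
Length 4: M₁..M₄: k=1: 0+2720+27·21·17=12359; k=2: 2268+1292+27·4·17=5396; k=3: 4320+0+27·19·17=13041 → min 5396 | M₂..M₅: k=2: 0+2652+21·4·20=4332; k=3: 1596+6460+21·19·20=16036; k=4: 2720+0+21·17·20=9860 → min 4332.
Length 5: M₁..M₅: k=1: 0+4332+27·21·20=15672; k=2: 2268+2652+27·4·20=7080; k=3: 4320+6460+27·19·20=21040; k=4: 5396+0+27·17·20=14576 → min 7080.
Optimal order: ((M₁ M₂) ((M₃ M₄) M₅)) with cost 7080.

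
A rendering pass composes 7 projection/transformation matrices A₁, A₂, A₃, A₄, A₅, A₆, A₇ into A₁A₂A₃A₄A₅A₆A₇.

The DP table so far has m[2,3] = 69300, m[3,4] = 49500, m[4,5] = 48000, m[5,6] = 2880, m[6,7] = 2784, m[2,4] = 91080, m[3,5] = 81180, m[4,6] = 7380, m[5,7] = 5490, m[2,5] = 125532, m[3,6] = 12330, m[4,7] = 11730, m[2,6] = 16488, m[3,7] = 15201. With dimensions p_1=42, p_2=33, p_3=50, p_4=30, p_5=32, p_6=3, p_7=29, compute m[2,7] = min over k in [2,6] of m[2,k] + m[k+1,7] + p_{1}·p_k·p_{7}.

m[2,7] = min over k∈[2,6] of m[2,k]+m[k+1,7]+p_{1}·p_k·p_{7}.
k=2: 0 + 15201 + 42·33·29 = 55395; k=3: 69300 + 11730 + 42·50·29 = 141930; k=4: 91080 + 5490 + 42·30·29 = 133110; k=5: 125532 + 2784 + 42·32·29 = 167292; k=6: 16488 + 0 + 42·3·29 = 20142.
Minimum: 20142 at k=6.

20142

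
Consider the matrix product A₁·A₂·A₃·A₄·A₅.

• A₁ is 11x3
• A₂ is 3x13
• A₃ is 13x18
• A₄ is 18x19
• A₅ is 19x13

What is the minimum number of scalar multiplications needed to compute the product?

Adjacent pairs: A₁A₂ = 11·3·13 = 429; A₂A₃ = 3·13·18 = 702; A₃A₄ = 13·18·19 = 4446; A₄A₅ = 18·19·13 = 4446.
Length 3: A₁..A₃: k=1: 0+702+11·3·18=1296; k=2: 429+0+11·13·18=3003 → min 1296 | A₂..A₄: k=2: 0+4446+3·13·19=5187; k=3: 702+0+3·18·19=1728 → min 1728 | A₃..A₅: k=3: 0+4446+13·18·13=7488; k=4: 4446+0+13·19·13=7657 → min 7488.
Length 4: A₁..A₄: k=1: 0+1728+11·3·19=2355; k=2: 429+4446+11·13·19=7592; k=3: 1296+0+11·18·19=5058 → min 2355 | A₂..A₅: k=2: 0+7488+3·13·13=7995; k=3: 702+4446+3·18·13=5850; k=4: 1728+0+3·19·13=2469 → min 2469.
Length 5: A₁..A₅: k=1: 0+2469+11·3·13=2898; k=2: 429+7488+11·13·13=9776; k=3: 1296+4446+11·18·13=8316; k=4: 2355+0+11·19·13=5072 → min 2898.
Optimal order: (A₁·(((A₂·A₃)·A₄)·A₅)) with cost 2898.

2898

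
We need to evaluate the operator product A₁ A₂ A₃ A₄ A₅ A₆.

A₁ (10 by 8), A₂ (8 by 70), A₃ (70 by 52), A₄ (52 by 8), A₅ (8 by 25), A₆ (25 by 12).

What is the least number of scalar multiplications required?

36448

Adjacent pairs: A₁A₂ = 10·8·70 = 5600; A₂A₃ = 8·70·52 = 29120; A₃A₄ = 70·52·8 = 29120; A₄A₅ = 52·8·25 = 10400; A₅A₆ = 8·25·12 = 2400.
Length 3: A₁..A₃: k=1: 0+29120+10·8·52=33280; k=2: 5600+0+10·70·52=42000 → min 33280 | A₂..A₄: k=2: 0+29120+8·70·8=33600; k=3: 29120+0+8·52·8=32448 → min 32448 | A₃..A₅: k=3: 0+10400+70·52·25=101400; k=4: 29120+0+70·8·25=43120 → min 43120 | A₄..A₆: k=4: 0+2400+52·8·12=7392; k=5: 10400+0+52·25·12=26000 → min 7392.
Length 4: A₁..A₄: k=1: 0+32448+10·8·8=33088; k=2: 5600+29120+10·70·8=40320; k=3: 33280+0+10·52·8=37440 → min 33088 | A₂..A₅: k=2: 0+43120+8·70·25=57120; k=3: 29120+10400+8·52·25=49920; k=4: 32448+0+8·8·25=34048 → min 34048 | A₃..A₆: k=3: 0+7392+70·52·12=51072; k=4: 29120+2400+70·8·12=38240; k=5: 43120+0+70·25·12=64120 → min 38240.
Length 5: A₁..A₅: k=1: 0+34048+10·8·25=36048; k=2: 5600+43120+10·70·25=66220; k=3: 33280+10400+10·52·25=56680; k=4: 33088+0+10·8·25=35088 → min 35088 | A₂..A₆: k=2: 0+38240+8·70·12=44960; k=3: 29120+7392+8·52·12=41504; k=4: 32448+2400+8·8·12=35616; k=5: 34048+0+8·25·12=36448 → min 35616.
Length 6: A₁..A₆: k=1: 0+35616+10·8·12=36576; k=2: 5600+38240+10·70·12=52240; k=3: 33280+7392+10·52·12=46912; k=4: 33088+2400+10·8·12=36448; k=5: 35088+0+10·25·12=38088 → min 36448.
Optimal order: ((A₁ ((A₂ A₃) A₄)) (A₅ A₆)) with cost 36448.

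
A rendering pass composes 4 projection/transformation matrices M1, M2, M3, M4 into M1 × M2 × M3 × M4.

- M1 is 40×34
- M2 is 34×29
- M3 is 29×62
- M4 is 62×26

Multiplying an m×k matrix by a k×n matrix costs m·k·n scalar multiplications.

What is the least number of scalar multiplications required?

107744

Adjacent pairs: M1M2 = 40·34·29 = 39440; M2M3 = 34·29·62 = 61132; M3M4 = 29·62·26 = 46748.
Length 3: M1..M3: k=1: 0+61132+40·34·62=145452; k=2: 39440+0+40·29·62=111360 → min 111360 | M2..M4: k=2: 0+46748+34·29·26=72384; k=3: 61132+0+34·62·26=115940 → min 72384.
Length 4: M1..M4: k=1: 0+72384+40·34·26=107744; k=2: 39440+46748+40·29·26=116348; k=3: 111360+0+40·62·26=175840 → min 107744.
Optimal order: (M1 × (M2 × (M3 × M4))) with cost 107744.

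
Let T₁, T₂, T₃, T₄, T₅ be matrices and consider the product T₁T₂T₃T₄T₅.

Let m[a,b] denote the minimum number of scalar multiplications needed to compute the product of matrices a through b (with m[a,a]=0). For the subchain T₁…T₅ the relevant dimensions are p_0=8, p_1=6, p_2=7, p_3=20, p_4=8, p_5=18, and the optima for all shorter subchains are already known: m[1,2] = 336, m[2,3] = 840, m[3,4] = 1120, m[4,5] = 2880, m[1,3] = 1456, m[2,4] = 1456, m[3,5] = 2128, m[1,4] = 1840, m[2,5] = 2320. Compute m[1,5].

m[1,5] = min over k∈[1,4] of m[1,k]+m[k+1,5]+p_{0}·p_k·p_{5}.
k=1: 0 + 2320 + 8·6·18 = 3184; k=2: 336 + 2128 + 8·7·18 = 3472; k=3: 1456 + 2880 + 8·20·18 = 7216; k=4: 1840 + 0 + 8·8·18 = 2992.
Minimum: 2992 at k=4.

2992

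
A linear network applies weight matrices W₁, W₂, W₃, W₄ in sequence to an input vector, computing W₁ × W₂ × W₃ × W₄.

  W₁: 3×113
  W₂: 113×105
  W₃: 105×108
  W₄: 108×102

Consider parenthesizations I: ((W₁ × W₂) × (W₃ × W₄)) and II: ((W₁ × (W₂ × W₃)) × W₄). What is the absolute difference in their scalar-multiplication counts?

126675

Order I = ((W₁ × W₂) × (W₃ × W₄)): (W₁ × W₂): 3×113 by 113×105 → 3×105, cost 3·113·105 = 35595; (W₃ × W₄): 105×108 by 108×102 → 105×102, cost 105·108·102 = 1156680; ((W₁ × W₂) × (W₃ × W₄)): 3×105 by 105×102 → 3×102, cost 3·105·102 = 32130; cumulative 1224405. Total 1224405.
Order II = ((W₁ × (W₂ × W₃)) × W₄): (W₂ × W₃): 113×105 by 105×108 → 113×108, cost 113·105·108 = 1281420; (W₁ × (W₂ × W₃)): 3×113 by 113×108 → 3×108, cost 3·113·108 = 36612; cumulative 1318032; ((W₁ × (W₂ × W₃)) × W₄): 3×108 by 108×102 → 3×102, cost 3·108·102 = 33048; cumulative 1351080. Total 1351080.
Difference: |1224405 − 1351080| = 126675.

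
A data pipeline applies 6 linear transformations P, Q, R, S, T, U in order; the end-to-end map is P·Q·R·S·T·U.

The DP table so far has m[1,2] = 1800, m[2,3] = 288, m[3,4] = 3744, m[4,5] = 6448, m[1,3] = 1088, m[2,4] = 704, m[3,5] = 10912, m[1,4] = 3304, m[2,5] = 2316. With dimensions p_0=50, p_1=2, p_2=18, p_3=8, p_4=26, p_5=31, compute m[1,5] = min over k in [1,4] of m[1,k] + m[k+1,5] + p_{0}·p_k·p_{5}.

5416

m[1,5] = min over k∈[1,4] of m[1,k]+m[k+1,5]+p_{0}·p_k·p_{5}.
k=1: 0 + 2316 + 50·2·31 = 5416; k=2: 1800 + 10912 + 50·18·31 = 40612; k=3: 1088 + 6448 + 50·8·31 = 19936; k=4: 3304 + 0 + 50·26·31 = 43604.
Minimum: 5416 at k=1.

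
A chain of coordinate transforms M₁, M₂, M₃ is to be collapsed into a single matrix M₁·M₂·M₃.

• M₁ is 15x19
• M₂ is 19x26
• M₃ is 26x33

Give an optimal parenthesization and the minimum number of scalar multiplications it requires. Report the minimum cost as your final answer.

20280

(M₁·(M₂·M₃)): cost 25707.
((M₁·M₂)·M₃): cost 20280.
Optimal: ((M₁·M₂)·M₃) with cost 20280.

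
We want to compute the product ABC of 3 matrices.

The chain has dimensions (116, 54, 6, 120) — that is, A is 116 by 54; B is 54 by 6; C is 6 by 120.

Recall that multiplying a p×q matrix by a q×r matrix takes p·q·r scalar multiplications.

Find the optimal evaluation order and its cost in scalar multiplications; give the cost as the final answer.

(A(BC)): cost 790560.
((AB)C): cost 121104.
Optimal: ((AB)C) with cost 121104.

121104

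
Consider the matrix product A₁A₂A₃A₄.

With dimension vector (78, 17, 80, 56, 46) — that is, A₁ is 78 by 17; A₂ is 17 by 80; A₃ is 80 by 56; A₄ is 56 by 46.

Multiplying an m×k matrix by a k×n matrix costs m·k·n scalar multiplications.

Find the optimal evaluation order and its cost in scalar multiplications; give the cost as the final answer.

Adjacent pairs: A₁A₂ = 78·17·80 = 106080; A₂A₃ = 17·80·56 = 76160; A₃A₄ = 80·56·46 = 206080.
Length 3: A₁..A₃: k=1: 0+76160+78·17·56=150416; k=2: 106080+0+78·80·56=455520 → min 150416 | A₂..A₄: k=2: 0+206080+17·80·46=268640; k=3: 76160+0+17·56·46=119952 → min 119952.
Length 4: A₁..A₄: k=1: 0+119952+78·17·46=180948; k=2: 106080+206080+78·80·46=599200; k=3: 150416+0+78·56·46=351344 → min 180948.
Optimal parenthesization: (A₁((A₂A₃)A₄)) with cost 180948.

180948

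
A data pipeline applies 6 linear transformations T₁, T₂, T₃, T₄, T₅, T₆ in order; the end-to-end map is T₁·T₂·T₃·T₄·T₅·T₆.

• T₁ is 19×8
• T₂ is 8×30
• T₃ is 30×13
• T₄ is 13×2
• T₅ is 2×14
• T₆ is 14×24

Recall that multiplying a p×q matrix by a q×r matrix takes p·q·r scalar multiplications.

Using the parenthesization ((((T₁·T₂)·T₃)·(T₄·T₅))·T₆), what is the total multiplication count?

22176

(T₁·T₂): 19×8 by 8×30 → 19×30, cost 19·8·30 = 4560
((T₁·T₂)·T₃): 19×30 by 30×13 → 19×13, cost 19·30·13 = 7410; cumulative 11970
(T₄·T₅): 13×2 by 2×14 → 13×14, cost 13·2·14 = 364
(((T₁·T₂)·T₃)·(T₄·T₅)): 19×13 by 13×14 → 19×14, cost 19·13·14 = 3458; cumulative 15792
((((T₁·T₂)·T₃)·(T₄·T₅))·T₆): 19×14 by 14×24 → 19×24, cost 19·14·24 = 6384; cumulative 22176
Total: 22176 scalar multiplications.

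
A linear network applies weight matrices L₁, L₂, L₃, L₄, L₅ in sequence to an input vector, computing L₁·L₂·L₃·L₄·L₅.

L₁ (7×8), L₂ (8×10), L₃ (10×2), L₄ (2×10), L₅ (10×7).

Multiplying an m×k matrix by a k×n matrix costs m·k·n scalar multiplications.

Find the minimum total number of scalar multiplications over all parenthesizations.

Adjacent pairs: L₁L₂ = 7·8·10 = 560; L₂L₃ = 8·10·2 = 160; L₃L₄ = 10·2·10 = 200; L₄L₅ = 2·10·7 = 140.
Length 3: L₁..L₃: k=1: 0+160+7·8·2=272; k=2: 560+0+7·10·2=700 → min 272 | L₂..L₄: k=2: 0+200+8·10·10=1000; k=3: 160+0+8·2·10=320 → min 320 | L₃..L₅: k=3: 0+140+10·2·7=280; k=4: 200+0+10·10·7=900 → min 280.
Length 4: L₁..L₄: k=1: 0+320+7·8·10=880; k=2: 560+200+7·10·10=1460; k=3: 272+0+7·2·10=412 → min 412 | L₂..L₅: k=2: 0+280+8·10·7=840; k=3: 160+140+8·2·7=412; k=4: 320+0+8·10·7=880 → min 412.
Length 5: L₁..L₅: k=1: 0+412+7·8·7=804; k=2: 560+280+7·10·7=1330; k=3: 272+140+7·2·7=510; k=4: 412+0+7·10·7=902 → min 510.
Optimal order: ((L₁·(L₂·L₃))·(L₄·L₅)) with cost 510.

510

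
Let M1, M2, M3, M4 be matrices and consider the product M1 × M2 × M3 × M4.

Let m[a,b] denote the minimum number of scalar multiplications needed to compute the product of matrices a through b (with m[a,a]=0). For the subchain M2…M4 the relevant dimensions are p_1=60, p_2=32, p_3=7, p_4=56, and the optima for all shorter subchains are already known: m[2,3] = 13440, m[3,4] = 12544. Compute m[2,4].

m[2,4] = min over k∈[2,3] of m[2,k]+m[k+1,4]+p_{1}·p_k·p_{4}.
k=2: 0 + 12544 + 60·32·56 = 120064; k=3: 13440 + 0 + 60·7·56 = 36960.
Minimum: 36960 at k=3.

36960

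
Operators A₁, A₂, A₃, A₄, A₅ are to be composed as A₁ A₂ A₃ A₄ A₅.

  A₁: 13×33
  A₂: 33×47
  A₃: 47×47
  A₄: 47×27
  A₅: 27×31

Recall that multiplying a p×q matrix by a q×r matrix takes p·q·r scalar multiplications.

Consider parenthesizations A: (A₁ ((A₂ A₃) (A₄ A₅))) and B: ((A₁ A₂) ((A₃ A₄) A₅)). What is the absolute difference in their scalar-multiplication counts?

Order A = (A₁ ((A₂ A₃) (A₄ A₅))): (A₂ A₃): 33×47 by 47×47 → 33×47, cost 33·47·47 = 72897; (A₄ A₅): 47×27 by 27×31 → 47×31, cost 47·27·31 = 39339; ((A₂ A₃) (A₄ A₅)): 33×47 by 47×31 → 33×31, cost 33·47·31 = 48081; cumulative 160317; (A₁ ((A₂ A₃) (A₄ A₅))): 13×33 by 33×31 → 13×31, cost 13·33·31 = 13299; cumulative 173616. Total 173616.
Order B = ((A₁ A₂) ((A₃ A₄) A₅)): (A₁ A₂): 13×33 by 33×47 → 13×47, cost 13·33·47 = 20163; (A₃ A₄): 47×47 by 47×27 → 47×27, cost 47·47·27 = 59643; ((A₃ A₄) A₅): 47×27 by 27×31 → 47×31, cost 47·27·31 = 39339; cumulative 98982; ((A₁ A₂) ((A₃ A₄) A₅)): 13×47 by 47×31 → 13×31, cost 13·47·31 = 18941; cumulative 138086. Total 138086.
Difference: |173616 − 138086| = 35530.

35530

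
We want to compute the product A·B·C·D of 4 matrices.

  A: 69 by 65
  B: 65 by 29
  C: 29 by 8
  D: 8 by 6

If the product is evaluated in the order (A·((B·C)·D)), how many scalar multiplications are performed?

(B·C): 65×29 by 29×8 → 65×8, cost 65·29·8 = 15080
((B·C)·D): 65×8 by 8×6 → 65×6, cost 65·8·6 = 3120; cumulative 18200
(A·((B·C)·D)): 69×65 by 65×6 → 69×6, cost 69·65·6 = 26910; cumulative 45110
Total: 45110 scalar multiplications.

45110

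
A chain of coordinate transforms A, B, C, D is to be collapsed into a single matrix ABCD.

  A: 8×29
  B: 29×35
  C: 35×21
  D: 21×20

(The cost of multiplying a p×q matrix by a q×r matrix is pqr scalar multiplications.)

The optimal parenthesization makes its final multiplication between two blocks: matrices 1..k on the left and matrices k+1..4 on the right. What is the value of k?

Adjacent pairs: AB = 8·29·35 = 8120; BC = 29·35·21 = 21315; CD = 35·21·20 = 14700.
Length 3: A..C: k=1: 0+21315+8·29·21=26187; k=2: 8120+0+8·35·21=14000 → min 14000 | B..D: k=2: 0+14700+29·35·20=35000; k=3: 21315+0+29·21·20=33495 → min 33495.
Top-level splits: k=1: (A..A)·(B..D) → 0+33495+8·29·20 = 38135; k=2: (A..B)·(C..D) → 8120+14700+8·35·20 = 28420; k=3: (A..C)·(D..D) → 14000+0+8·21·20 = 17360.
Best split is after C, i.e. k = 3.

3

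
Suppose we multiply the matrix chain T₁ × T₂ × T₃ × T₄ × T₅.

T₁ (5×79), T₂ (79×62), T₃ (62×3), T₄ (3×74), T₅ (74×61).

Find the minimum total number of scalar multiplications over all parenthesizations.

Adjacent pairs: T₁T₂ = 5·79·62 = 24490; T₂T₃ = 79·62·3 = 14694; T₃T₄ = 62·3·74 = 13764; T₄T₅ = 3·74·61 = 13542.
Length 3: T₁..T₃: k=1: 0+14694+5·79·3=15879; k=2: 24490+0+5·62·3=25420 → min 15879 | T₂..T₄: k=2: 0+13764+79·62·74=376216; k=3: 14694+0+79·3·74=32232 → min 32232 | T₃..T₅: k=3: 0+13542+62·3·61=24888; k=4: 13764+0+62·74·61=293632 → min 24888.
Length 4: T₁..T₄: k=1: 0+32232+5·79·74=61462; k=2: 24490+13764+5·62·74=61194; k=3: 15879+0+5·3·74=16989 → min 16989 | T₂..T₅: k=2: 0+24888+79·62·61=323666; k=3: 14694+13542+79·3·61=42693; k=4: 32232+0+79·74·61=388838 → min 42693.
Length 5: T₁..T₅: k=1: 0+42693+5·79·61=66788; k=2: 24490+24888+5·62·61=68288; k=3: 15879+13542+5·3·61=30336; k=4: 16989+0+5·74·61=39559 → min 30336.
Optimal order: ((T₁ × (T₂ × T₃)) × (T₄ × T₅)) with cost 30336.

30336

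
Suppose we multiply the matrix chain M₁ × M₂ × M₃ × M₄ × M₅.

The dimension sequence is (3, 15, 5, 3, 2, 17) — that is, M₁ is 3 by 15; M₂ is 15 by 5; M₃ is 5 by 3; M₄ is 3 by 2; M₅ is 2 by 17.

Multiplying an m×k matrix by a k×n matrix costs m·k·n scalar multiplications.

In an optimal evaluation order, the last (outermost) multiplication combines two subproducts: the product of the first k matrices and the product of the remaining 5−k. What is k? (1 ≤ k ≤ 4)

4

Adjacent pairs: M₁M₂ = 3·15·5 = 225; M₂M₃ = 15·5·3 = 225; M₃M₄ = 5·3·2 = 30; M₄M₅ = 3·2·17 = 102.
Length 3: M₁..M₃: k=1: 0+225+3·15·3=360; k=2: 225+0+3·5·3=270 → min 270 | M₂..M₄: k=2: 0+30+15·5·2=180; k=3: 225+0+15·3·2=315 → min 180 | M₃..M₅: k=3: 0+102+5·3·17=357; k=4: 30+0+5·2·17=200 → min 200.
Length 4: M₁..M₄: k=1: 0+180+3·15·2=270; k=2: 225+30+3·5·2=285; k=3: 270+0+3·3·2=288 → min 270 | M₂..M₅: k=2: 0+200+15·5·17=1475; k=3: 225+102+15·3·17=1092; k=4: 180+0+15·2·17=690 → min 690.
Top-level splits: k=1: (M₁..M₁)·(M₂..M₅) → 0+690+3·15·17 = 1455; k=2: (M₁..M₂)·(M₃..M₅) → 225+200+3·5·17 = 680; k=3: (M₁..M₃)·(M₄..M₅) → 270+102+3·3·17 = 525; k=4: (M₁..M₄)·(M₅..M₅) → 270+0+3·2·17 = 372.
Best split is after M₄, i.e. k = 4.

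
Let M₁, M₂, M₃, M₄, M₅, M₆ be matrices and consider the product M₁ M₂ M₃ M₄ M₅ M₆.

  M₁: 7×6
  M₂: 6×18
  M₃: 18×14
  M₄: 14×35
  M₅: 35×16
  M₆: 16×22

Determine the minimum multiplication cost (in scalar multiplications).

Adjacent pairs: M₁M₂ = 7·6·18 = 756; M₂M₃ = 6·18·14 = 1512; M₃M₄ = 18·14·35 = 8820; M₄M₅ = 14·35·16 = 7840; M₅M₆ = 35·16·22 = 12320.
Length 3: M₁..M₃: k=1: 0+1512+7·6·14=2100; k=2: 756+0+7·18·14=2520 → min 2100 | M₂..M₄: k=2: 0+8820+6·18·35=12600; k=3: 1512+0+6·14·35=4452 → min 4452 | M₃..M₅: k=3: 0+7840+18·14·16=11872; k=4: 8820+0+18·35·16=18900 → min 11872 | M₄..M₆: k=4: 0+12320+14·35·22=23100; k=5: 7840+0+14·16·22=12768 → min 12768.
Length 4: M₁..M₄: k=1: 0+4452+7·6·35=5922; k=2: 756+8820+7·18·35=13986; k=3: 2100+0+7·14·35=5530 → min 5530 | M₂..M₅: k=2: 0+11872+6·18·16=13600; k=3: 1512+7840+6·14·16=10696; k=4: 4452+0+6·35·16=7812 → min 7812 | M₃..M₆: k=3: 0+12768+18·14·22=18312; k=4: 8820+12320+18·35·22=35000; k=5: 11872+0+18·16·22=18208 → min 18208.
Length 5: M₁..M₅: k=1: 0+7812+7·6·16=8484; k=2: 756+11872+7·18·16=14644; k=3: 2100+7840+7·14·16=11508; k=4: 5530+0+7·35·16=9450 → min 8484 | M₂..M₆: k=2: 0+18208+6·18·22=20584; k=3: 1512+12768+6·14·22=16128; k=4: 4452+12320+6·35·22=21392; k=5: 7812+0+6·16·22=9924 → min 9924.
Length 6: M₁..M₆: k=1: 0+9924+7·6·22=10848; k=2: 756+18208+7·18·22=21736; k=3: 2100+12768+7·14·22=17024; k=4: 5530+12320+7·35·22=23240; k=5: 8484+0+7·16·22=10948 → min 10848.
Optimal order: (M₁ ((((M₂ M₃) M₄) M₅) M₆)) with cost 10848.

10848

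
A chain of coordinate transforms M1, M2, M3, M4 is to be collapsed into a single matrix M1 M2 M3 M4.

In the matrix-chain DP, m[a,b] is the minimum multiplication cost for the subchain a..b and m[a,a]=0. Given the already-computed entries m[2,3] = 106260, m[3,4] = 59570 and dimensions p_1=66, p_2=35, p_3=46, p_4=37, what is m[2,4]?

145040

m[2,4] = min over k∈[2,3] of m[2,k]+m[k+1,4]+p_{1}·p_k·p_{4}.
k=2: 0 + 59570 + 66·35·37 = 145040; k=3: 106260 + 0 + 66·46·37 = 218592.
Minimum: 145040 at k=2.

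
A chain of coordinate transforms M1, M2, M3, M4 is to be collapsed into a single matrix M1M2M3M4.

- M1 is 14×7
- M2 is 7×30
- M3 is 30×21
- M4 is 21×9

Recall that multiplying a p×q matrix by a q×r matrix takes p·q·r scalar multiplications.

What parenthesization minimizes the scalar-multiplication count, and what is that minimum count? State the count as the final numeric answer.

6615

Adjacent pairs: M1M2 = 14·7·30 = 2940; M2M3 = 7·30·21 = 4410; M3M4 = 30·21·9 = 5670.
Length 3: M1..M3: k=1: 0+4410+14·7·21=6468; k=2: 2940+0+14·30·21=11760 → min 6468 | M2..M4: k=2: 0+5670+7·30·9=7560; k=3: 4410+0+7·21·9=5733 → min 5733.
Length 4: M1..M4: k=1: 0+5733+14·7·9=6615; k=2: 2940+5670+14·30·9=12390; k=3: 6468+0+14·21·9=9114 → min 6615.
Optimal parenthesization: (M1((M2M3)M4)) with cost 6615.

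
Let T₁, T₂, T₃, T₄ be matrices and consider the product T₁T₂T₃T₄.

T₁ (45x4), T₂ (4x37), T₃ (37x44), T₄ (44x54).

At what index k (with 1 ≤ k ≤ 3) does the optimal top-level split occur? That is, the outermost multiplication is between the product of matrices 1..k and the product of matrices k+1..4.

Adjacent pairs: T₁T₂ = 45·4·37 = 6660; T₂T₃ = 4·37·44 = 6512; T₃T₄ = 37·44·54 = 87912.
Length 3: T₁..T₃: k=1: 0+6512+45·4·44=14432; k=2: 6660+0+45·37·44=79920 → min 14432 | T₂..T₄: k=2: 0+87912+4·37·54=95904; k=3: 6512+0+4·44·54=16016 → min 16016.
Top-level splits: k=1: (T₁..T₁)·(T₂..T₄) → 0+16016+45·4·54 = 25736; k=2: (T₁..T₂)·(T₃..T₄) → 6660+87912+45·37·54 = 184482; k=3: (T₁..T₃)·(T₄..T₄) → 14432+0+45·44·54 = 121352.
Best split is after T₁, i.e. k = 1.

1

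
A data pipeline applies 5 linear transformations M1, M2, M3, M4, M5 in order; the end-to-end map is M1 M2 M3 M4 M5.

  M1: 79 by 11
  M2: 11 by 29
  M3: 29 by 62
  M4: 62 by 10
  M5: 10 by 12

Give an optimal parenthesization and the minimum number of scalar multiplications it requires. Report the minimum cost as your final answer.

Adjacent pairs: M1M2 = 79·11·29 = 25201; M2M3 = 11·29·62 = 19778; M3M4 = 29·62·10 = 17980; M4M5 = 62·10·12 = 7440.
Length 3: M1..M3: k=1: 0+19778+79·11·62=73656; k=2: 25201+0+79·29·62=167243 → min 73656 | M2..M4: k=2: 0+17980+11·29·10=21170; k=3: 19778+0+11·62·10=26598 → min 21170 | M3..M5: k=3: 0+7440+29·62·12=29016; k=4: 17980+0+29·10·12=21460 → min 21460.
Length 4: M1..M4: k=1: 0+21170+79·11·10=29860; k=2: 25201+17980+79·29·10=66091; k=3: 73656+0+79·62·10=122636 → min 29860 | M2..M5: k=2: 0+21460+11·29·12=25288; k=3: 19778+7440+11·62·12=35402; k=4: 21170+0+11·10·12=22490 → min 22490.
Length 5: M1..M5: k=1: 0+22490+79·11·12=32918; k=2: 25201+21460+79·29·12=74153; k=3: 73656+7440+79·62·12=139872; k=4: 29860+0+79·10·12=39340 → min 32918.
Optimal parenthesization: (M1 ((M2 (M3 M4)) M5)) with cost 32918.

32918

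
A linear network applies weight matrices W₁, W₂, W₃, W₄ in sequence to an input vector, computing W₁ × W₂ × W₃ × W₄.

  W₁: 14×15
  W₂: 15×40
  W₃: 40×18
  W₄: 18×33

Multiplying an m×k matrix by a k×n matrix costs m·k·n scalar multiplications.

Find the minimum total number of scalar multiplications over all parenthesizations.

22896

Adjacent pairs: W₁W₂ = 14·15·40 = 8400; W₂W₃ = 15·40·18 = 10800; W₃W₄ = 40·18·33 = 23760.
Length 3: W₁..W₃: k=1: 0+10800+14·15·18=14580; k=2: 8400+0+14·40·18=18480 → min 14580 | W₂..W₄: k=2: 0+23760+15·40·33=43560; k=3: 10800+0+15·18·33=19710 → min 19710.
Length 4: W₁..W₄: k=1: 0+19710+14·15·33=26640; k=2: 8400+23760+14·40·33=50640; k=3: 14580+0+14·18·33=22896 → min 22896.
Optimal order: ((W₁ × (W₂ × W₃)) × W₄) with cost 22896.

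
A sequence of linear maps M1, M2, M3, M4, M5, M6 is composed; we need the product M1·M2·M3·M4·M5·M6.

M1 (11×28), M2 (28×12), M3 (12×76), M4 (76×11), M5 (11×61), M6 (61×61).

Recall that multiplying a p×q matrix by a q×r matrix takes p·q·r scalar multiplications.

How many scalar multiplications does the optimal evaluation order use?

63492

Adjacent pairs: M1M2 = 11·28·12 = 3696; M2M3 = 28·12·76 = 25536; M3M4 = 12·76·11 = 10032; M4M5 = 76·11·61 = 50996; M5M6 = 11·61·61 = 40931.
Length 3: M1..M3: k=1: 0+25536+11·28·76=48944; k=2: 3696+0+11·12·76=13728 → min 13728 | M2..M4: k=2: 0+10032+28·12·11=13728; k=3: 25536+0+28·76·11=48944 → min 13728 | M3..M5: k=3: 0+50996+12·76·61=106628; k=4: 10032+0+12·11·61=18084 → min 18084 | M4..M6: k=4: 0+40931+76·11·61=91927; k=5: 50996+0+76·61·61=333792 → min 91927.
Length 4: M1..M4: k=1: 0+13728+11·28·11=17116; k=2: 3696+10032+11·12·11=15180; k=3: 13728+0+11·76·11=22924 → min 15180 | M2..M5: k=2: 0+18084+28·12·61=38580; k=3: 25536+50996+28·76·61=206340; k=4: 13728+0+28·11·61=32516 → min 32516 | M3..M6: k=3: 0+91927+12·76·61=147559; k=4: 10032+40931+12·11·61=59015; k=5: 18084+0+12·61·61=62736 → min 59015.
Length 5: M1..M5: k=1: 0+32516+11·28·61=51304; k=2: 3696+18084+11·12·61=29832; k=3: 13728+50996+11·76·61=115720; k=4: 15180+0+11·11·61=22561 → min 22561 | M2..M6: k=2: 0+59015+28·12·61=79511; k=3: 25536+91927+28·76·61=247271; k=4: 13728+40931+28·11·61=73447; k=5: 32516+0+28·61·61=136704 → min 73447.
Length 6: M1..M6: k=1: 0+73447+11·28·61=92235; k=2: 3696+59015+11·12·61=70763; k=3: 13728+91927+11·76·61=156651; k=4: 15180+40931+11·11·61=63492; k=5: 22561+0+11·61·61=63492 → min 63492.
Optimal order: (((M1·M2)·(M3·M4))·(M5·M6)) with cost 63492.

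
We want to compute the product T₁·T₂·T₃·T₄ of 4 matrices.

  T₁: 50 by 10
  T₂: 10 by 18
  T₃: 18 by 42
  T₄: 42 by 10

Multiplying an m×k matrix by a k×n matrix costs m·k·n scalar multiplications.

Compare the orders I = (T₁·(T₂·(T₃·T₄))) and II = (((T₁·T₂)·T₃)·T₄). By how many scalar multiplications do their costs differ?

Order I = (T₁·(T₂·(T₃·T₄))): (T₃·T₄): 18×42 by 42×10 → 18×10, cost 18·42·10 = 7560; (T₂·(T₃·T₄)): 10×18 by 18×10 → 10×10, cost 10·18·10 = 1800; cumulative 9360; (T₁·(T₂·(T₃·T₄))): 50×10 by 10×10 → 50×10, cost 50·10·10 = 5000; cumulative 14360. Total 14360.
Order II = (((T₁·T₂)·T₃)·T₄): (T₁·T₂): 50×10 by 10×18 → 50×18, cost 50·10·18 = 9000; ((T₁·T₂)·T₃): 50×18 by 18×42 → 50×42, cost 50·18·42 = 37800; cumulative 46800; (((T₁·T₂)·T₃)·T₄): 50×42 by 42×10 → 50×10, cost 50·42·10 = 21000; cumulative 67800. Total 67800.
Difference: |14360 − 67800| = 53440.

53440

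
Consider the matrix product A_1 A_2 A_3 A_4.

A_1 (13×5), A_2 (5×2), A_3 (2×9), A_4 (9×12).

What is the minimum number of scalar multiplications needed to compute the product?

Adjacent pairs: A_1A_2 = 13·5·2 = 130; A_2A_3 = 5·2·9 = 90; A_3A_4 = 2·9·12 = 216.
Length 3: A_1..A_3: k=1: 0+90+13·5·9=675; k=2: 130+0+13·2·9=364 → min 364 | A_2..A_4: k=2: 0+216+5·2·12=336; k=3: 90+0+5·9·12=630 → min 336.
Length 4: A_1..A_4: k=1: 0+336+13·5·12=1116; k=2: 130+216+13·2·12=658; k=3: 364+0+13·9·12=1768 → min 658.
Optimal order: ((A_1 A_2) (A_3 A_4)) with cost 658.

658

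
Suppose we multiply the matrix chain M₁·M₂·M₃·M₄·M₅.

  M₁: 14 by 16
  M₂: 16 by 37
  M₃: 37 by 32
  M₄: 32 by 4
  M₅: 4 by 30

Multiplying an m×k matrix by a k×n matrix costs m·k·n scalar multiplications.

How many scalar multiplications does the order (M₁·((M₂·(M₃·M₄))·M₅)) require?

(M₃·M₄): 37×32 by 32×4 → 37×4, cost 37·32·4 = 4736
(M₂·(M₃·M₄)): 16×37 by 37×4 → 16×4, cost 16·37·4 = 2368; cumulative 7104
((M₂·(M₃·M₄))·M₅): 16×4 by 4×30 → 16×30, cost 16·4·30 = 1920; cumulative 9024
(M₁·((M₂·(M₃·M₄))·M₅)): 14×16 by 16×30 → 14×30, cost 14·16·30 = 6720; cumulative 15744
Total: 15744 scalar multiplications.

15744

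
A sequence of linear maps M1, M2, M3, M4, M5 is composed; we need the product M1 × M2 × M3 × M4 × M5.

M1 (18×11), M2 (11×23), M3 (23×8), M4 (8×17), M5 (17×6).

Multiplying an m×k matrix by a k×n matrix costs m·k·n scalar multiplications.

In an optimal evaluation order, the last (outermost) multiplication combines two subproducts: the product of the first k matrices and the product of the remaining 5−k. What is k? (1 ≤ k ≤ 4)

Adjacent pairs: M1M2 = 18·11·23 = 4554; M2M3 = 11·23·8 = 2024; M3M4 = 23·8·17 = 3128; M4M5 = 8·17·6 = 816.
Length 3: M1..M3: k=1: 0+2024+18·11·8=3608; k=2: 4554+0+18·23·8=7866 → min 3608 | M2..M4: k=2: 0+3128+11·23·17=7429; k=3: 2024+0+11·8·17=3520 → min 3520 | M3..M5: k=3: 0+816+23·8·6=1920; k=4: 3128+0+23·17·6=5474 → min 1920.
Length 4: M1..M4: k=1: 0+3520+18·11·17=6886; k=2: 4554+3128+18·23·17=14720; k=3: 3608+0+18·8·17=6056 → min 6056 | M2..M5: k=2: 0+1920+11·23·6=3438; k=3: 2024+816+11·8·6=3368; k=4: 3520+0+11·17·6=4642 → min 3368.
Top-level splits: k=1: (M1..M1)·(M2..M5) → 0+3368+18·11·6 = 4556; k=2: (M1..M2)·(M3..M5) → 4554+1920+18·23·6 = 8958; k=3: (M1..M3)·(M4..M5) → 3608+816+18·8·6 = 5288; k=4: (M1..M4)·(M5..M5) → 6056+0+18·17·6 = 7892.
Best split is after M1, i.e. k = 1.

1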